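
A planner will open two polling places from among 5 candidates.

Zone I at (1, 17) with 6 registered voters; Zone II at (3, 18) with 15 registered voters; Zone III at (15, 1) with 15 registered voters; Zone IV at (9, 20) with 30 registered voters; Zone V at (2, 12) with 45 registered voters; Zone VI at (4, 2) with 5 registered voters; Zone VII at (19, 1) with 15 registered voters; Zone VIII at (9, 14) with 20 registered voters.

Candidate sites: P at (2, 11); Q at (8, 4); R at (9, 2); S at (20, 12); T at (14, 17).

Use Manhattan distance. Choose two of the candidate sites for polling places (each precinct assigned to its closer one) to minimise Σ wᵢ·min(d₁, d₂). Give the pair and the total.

{P, R}, total 1182

Evaluate every pair (each demand assigned to the nearer of the two):
  {P, R}: total = 1182
  {P, T}: total = 1232
  {P, Q}: total = 1277
  {P, S}: total = 1362
  {Q, T}: total = 1678
  {R, T}: total = 1718
  {S, T}: total = 1968
  {Q, R}: total = 2060
  {Q, S}: total = 2125
  {R, S}: total = 2308
Best pair: {P, R} with total 1182.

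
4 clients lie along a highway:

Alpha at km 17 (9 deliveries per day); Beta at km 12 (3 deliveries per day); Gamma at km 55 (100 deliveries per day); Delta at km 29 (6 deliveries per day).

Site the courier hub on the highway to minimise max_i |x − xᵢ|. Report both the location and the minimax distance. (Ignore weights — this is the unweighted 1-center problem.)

The 1-center on a line is the midpoint of the two extreme points: leftmost at 12, rightmost at 55.
Optimal location = (12 + 55)/2 = 33.5; maximum distance = (55 − 12)/2 = 21.5.

location 33.5, max distance 21.5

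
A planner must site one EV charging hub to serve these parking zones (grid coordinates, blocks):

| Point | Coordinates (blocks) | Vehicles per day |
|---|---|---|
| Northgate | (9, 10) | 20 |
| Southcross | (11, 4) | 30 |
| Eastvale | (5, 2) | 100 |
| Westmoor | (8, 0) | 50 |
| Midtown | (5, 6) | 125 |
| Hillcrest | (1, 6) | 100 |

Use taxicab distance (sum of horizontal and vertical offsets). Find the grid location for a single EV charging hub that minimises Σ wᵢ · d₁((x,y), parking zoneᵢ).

Manhattan distance separates: Σwᵢ(|x−xᵢ|+|y−yᵢ|) = Σwᵢ|x−xᵢ| + Σwᵢ|y−yᵢ|, so x and y are optimised independently as 1-D weighted medians.
Total weight W = 425; half = 212.5.
x-coordinate, sorted with cumulative weight:
  x=1 (Hillcrest, w=100) cum 100
  x=5 (Eastvale, w=100) cum 200
  x=5 (Midtown, w=125) cum 325  ← median
  x=8 (Westmoor, w=50) cum 375
  x=9 (Northgate, w=20) cum 395
  x=11 (Southcross, w=30) cum 425
⇒ x* = 5
y-coordinate, sorted with cumulative weight:
  y=0 (Westmoor, w=50) cum 50
  y=2 (Eastvale, w=100) cum 150
  y=4 (Southcross, w=30) cum 180
  y=6 (Midtown, w=125) cum 305  ← median
  y=6 (Hillcrest, w=100) cum 405
  y=10 (Northgate, w=20) cum 425
⇒ y* = 6

(5, 6)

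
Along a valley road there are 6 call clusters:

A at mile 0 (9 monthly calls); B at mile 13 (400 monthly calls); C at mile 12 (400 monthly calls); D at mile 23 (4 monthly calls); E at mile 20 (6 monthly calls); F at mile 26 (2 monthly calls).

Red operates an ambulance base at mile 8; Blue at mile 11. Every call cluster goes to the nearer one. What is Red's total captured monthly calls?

9

The indifferent point is the midpoint (8+11)/2 = 9.5; call clusters left of it (closer to Red at 8) go to Red, those right go to Blue.
  A at 0 (w=9) → Red
  C at 12 (w=400) → Blue
  B at 13 (w=400) → Blue
  E at 20 (w=6) → Blue
  D at 23 (w=4) → Blue
  F at 26 (w=2) → Blue
Red captures 9; Blue captures 812.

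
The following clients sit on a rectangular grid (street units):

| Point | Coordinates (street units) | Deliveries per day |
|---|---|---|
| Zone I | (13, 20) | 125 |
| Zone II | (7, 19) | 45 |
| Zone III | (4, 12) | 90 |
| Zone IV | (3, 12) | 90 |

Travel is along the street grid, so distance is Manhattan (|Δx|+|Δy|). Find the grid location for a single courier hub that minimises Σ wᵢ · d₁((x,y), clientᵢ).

Manhattan distance separates: Σwᵢ(|x−xᵢ|+|y−yᵢ|) = Σwᵢ|x−xᵢ| + Σwᵢ|y−yᵢ|, so x and y are optimised independently as 1-D weighted medians.
Total weight W = 350; half = 175.
x-coordinate, sorted with cumulative weight:
  x=3 (Zone IV, w=90) cum 90
  x=4 (Zone III, w=90) cum 180  ← median
  x=7 (Zone II, w=45) cum 225
  x=13 (Zone I, w=125) cum 350
⇒ x* = 4
y-coordinate, sorted with cumulative weight:
  y=12 (Zone III, w=90) cum 90
  y=12 (Zone IV, w=90) cum 180  ← median
  y=19 (Zone II, w=45) cum 225
  y=20 (Zone I, w=125) cum 350
⇒ y* = 12

(4, 12)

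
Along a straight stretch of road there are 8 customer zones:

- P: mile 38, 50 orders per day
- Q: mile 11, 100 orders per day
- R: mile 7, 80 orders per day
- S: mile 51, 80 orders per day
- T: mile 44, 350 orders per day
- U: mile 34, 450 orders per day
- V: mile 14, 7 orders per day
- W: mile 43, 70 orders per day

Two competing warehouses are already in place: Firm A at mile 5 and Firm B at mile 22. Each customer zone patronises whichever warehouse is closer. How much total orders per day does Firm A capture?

The indifferent point is the midpoint (5+22)/2 = 13.5; customer zones left of it (closer to Firm A at 5) go to Firm A, those right go to Firm B.
  R at 7 (w=80) → Firm A
  Q at 11 (w=100) → Firm A
  V at 14 (w=7) → Firm B
  U at 34 (w=450) → Firm B
  P at 38 (w=50) → Firm B
  W at 43 (w=70) → Firm B
  T at 44 (w=350) → Firm B
  S at 51 (w=80) → Firm B
Firm A captures 180; Firm B captures 1007.

180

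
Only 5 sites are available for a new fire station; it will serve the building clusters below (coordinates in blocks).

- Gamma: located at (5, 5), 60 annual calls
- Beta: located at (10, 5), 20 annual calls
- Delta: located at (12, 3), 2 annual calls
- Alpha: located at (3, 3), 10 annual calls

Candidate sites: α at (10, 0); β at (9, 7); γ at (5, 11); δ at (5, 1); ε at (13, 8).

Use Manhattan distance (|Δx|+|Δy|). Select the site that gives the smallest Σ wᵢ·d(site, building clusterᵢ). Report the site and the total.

Total weighted distance at each candidate:
  α (10, 0): total = 810
  β (9, 7): total = 534
  γ (5, 11): total = 710
  δ (5, 1): total = 478
  ε (13, 8): total = 942
Minimum is at δ with total 478 blocks.

δ, total 478 blocks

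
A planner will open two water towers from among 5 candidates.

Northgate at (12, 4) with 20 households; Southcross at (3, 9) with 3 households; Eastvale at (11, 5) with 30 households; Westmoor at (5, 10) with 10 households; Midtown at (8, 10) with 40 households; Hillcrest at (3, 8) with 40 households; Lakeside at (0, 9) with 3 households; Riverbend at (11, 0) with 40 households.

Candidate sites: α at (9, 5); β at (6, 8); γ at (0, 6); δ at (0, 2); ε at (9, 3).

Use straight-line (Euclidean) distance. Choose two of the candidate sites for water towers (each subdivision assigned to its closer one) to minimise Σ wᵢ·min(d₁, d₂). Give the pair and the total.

{β, ε}, total 575.6

Evaluate every pair (each demand assigned to the nearer of the two):
  {β, ε}: total = 575.6
  {α, β}: total = 621.9
  {α, γ}: total = 772.6
  {γ, ε}: total = 805.1
  {α, ε}: total = 855.0
  {α, δ}: total = 917.6
  {δ, ε}: total = 968.0
  {β, γ}: total = 970.5
  {β, δ}: total = 979.7
  {γ, δ}: total = 1609.6
Best pair: {β, ε} with total 575.6.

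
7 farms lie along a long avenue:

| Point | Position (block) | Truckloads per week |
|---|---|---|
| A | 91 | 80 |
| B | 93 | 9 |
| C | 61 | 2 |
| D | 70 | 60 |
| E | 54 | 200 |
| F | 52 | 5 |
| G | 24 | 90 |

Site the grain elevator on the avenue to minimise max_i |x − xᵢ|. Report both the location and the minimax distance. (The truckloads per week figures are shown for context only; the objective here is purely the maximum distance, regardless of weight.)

The 1-center on a line is the midpoint of the two extreme points: leftmost at 24, rightmost at 93.
Optimal location = (24 + 93)/2 = 58.5; maximum distance = (93 − 24)/2 = 34.5.

location 58.5, max distance 34.5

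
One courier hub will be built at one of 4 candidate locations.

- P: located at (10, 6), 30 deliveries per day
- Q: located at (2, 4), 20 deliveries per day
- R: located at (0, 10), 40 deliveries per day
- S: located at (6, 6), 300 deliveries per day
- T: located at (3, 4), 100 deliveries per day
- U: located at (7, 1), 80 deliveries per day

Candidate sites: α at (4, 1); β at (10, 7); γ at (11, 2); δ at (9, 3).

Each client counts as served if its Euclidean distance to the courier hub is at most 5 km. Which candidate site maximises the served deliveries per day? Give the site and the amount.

Coverage radius r = 5 km; a point is covered iff (Δx)²+(Δy)² ≤ 5² = 25.
  α (4, 1): covers {Q, T, U} → 200
  β (10, 7): covers {P, S} → 330
  γ (11, 2): covers {P, U} → 110
  δ (9, 3): covers {P, S, U} → 410
Maximum coverage at δ: 410 deliveries per day.

δ, covering 410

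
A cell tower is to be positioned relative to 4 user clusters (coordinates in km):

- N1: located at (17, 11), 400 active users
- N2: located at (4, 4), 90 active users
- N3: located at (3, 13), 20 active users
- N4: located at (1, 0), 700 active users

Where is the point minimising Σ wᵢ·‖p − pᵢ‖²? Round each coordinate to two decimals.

The minimiser of Σwᵢ‖p−pᵢ‖² is the weighted centroid p* = (Σwᵢpᵢ)/(Σwᵢ).
Σwᵢ = 1210.
Σwᵢxᵢ = 400·17 + 90·4 + 20·3 + 700·1 = 7920.
Σwᵢyᵢ = 400·11 + 90·4 + 20·13 + 700·0 = 5020.
x* = 7920/1210 = 6.55, y* = 5020/1210 = 4.15.

(6.55, 4.15)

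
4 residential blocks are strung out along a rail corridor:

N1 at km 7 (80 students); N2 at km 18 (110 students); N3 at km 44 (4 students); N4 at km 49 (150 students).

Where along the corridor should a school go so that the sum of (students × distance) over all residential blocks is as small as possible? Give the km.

For a sum of weighted absolute distances on a line, the optimum is the weighted median (not the mean). Total weight W = 344; half-weight = 172.
Sort by position and accumulate weight:
  km 7 (N1, w=80) → cum 80
  km 18 (N2, w=110) → cum 190  ≥ 172 → median here
  km 44 (N3, w=4) → cum 194
  km 49 (N4, w=150) → cum 344
Optimal location: km 18.

x = 18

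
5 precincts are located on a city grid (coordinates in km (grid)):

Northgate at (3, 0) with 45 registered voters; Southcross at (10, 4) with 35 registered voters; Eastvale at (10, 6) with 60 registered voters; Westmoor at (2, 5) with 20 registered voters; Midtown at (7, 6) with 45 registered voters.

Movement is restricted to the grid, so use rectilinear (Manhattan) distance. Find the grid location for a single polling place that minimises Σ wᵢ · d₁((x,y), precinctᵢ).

(7, 6)

Manhattan distance separates: Σwᵢ(|x−xᵢ|+|y−yᵢ|) = Σwᵢ|x−xᵢ| + Σwᵢ|y−yᵢ|, so x and y are optimised independently as 1-D weighted medians.
Total weight W = 205; half = 102.5.
x-coordinate, sorted with cumulative weight:
  x=2 (Westmoor, w=20) cum 20
  x=3 (Northgate, w=45) cum 65
  x=7 (Midtown, w=45) cum 110  ← median
  x=10 (Southcross, w=35) cum 145
  x=10 (Eastvale, w=60) cum 205
⇒ x* = 7
y-coordinate, sorted with cumulative weight:
  y=0 (Northgate, w=45) cum 45
  y=4 (Southcross, w=35) cum 80
  y=5 (Westmoor, w=20) cum 100
  y=6 (Eastvale, w=60) cum 160  ← median
  y=6 (Midtown, w=45) cum 205
⇒ y* = 6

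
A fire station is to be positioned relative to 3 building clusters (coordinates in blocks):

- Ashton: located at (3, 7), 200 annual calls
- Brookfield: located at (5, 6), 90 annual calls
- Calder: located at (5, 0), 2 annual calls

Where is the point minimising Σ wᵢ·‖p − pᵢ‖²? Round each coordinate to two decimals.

The minimiser of Σwᵢ‖p−pᵢ‖² is the weighted centroid p* = (Σwᵢpᵢ)/(Σwᵢ).
Σwᵢ = 292.
Σwᵢxᵢ = 200·3 + 90·5 + 2·5 = 1060.
Σwᵢyᵢ = 200·7 + 90·6 + 2·0 = 1940.
x* = 1060/292 = 3.63, y* = 1940/292 = 6.64.

(3.63, 6.64)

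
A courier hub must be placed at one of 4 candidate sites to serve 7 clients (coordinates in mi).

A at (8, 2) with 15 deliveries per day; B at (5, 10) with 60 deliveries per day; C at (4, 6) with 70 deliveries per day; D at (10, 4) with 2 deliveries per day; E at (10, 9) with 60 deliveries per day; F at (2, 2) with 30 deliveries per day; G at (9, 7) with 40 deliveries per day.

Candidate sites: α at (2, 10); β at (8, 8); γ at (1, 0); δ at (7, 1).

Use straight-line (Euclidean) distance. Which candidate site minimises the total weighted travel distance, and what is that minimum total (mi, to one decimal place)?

Total weighted distance at each candidate:
  α (2, 10): total = 1691.4
  β (8, 8): total = 1073.6
  γ (1, 0): total = 2500.7
  δ (7, 1): total = 1909.6
Minimum is at β with total 1073.6 mi.

β, total 1073.6 mi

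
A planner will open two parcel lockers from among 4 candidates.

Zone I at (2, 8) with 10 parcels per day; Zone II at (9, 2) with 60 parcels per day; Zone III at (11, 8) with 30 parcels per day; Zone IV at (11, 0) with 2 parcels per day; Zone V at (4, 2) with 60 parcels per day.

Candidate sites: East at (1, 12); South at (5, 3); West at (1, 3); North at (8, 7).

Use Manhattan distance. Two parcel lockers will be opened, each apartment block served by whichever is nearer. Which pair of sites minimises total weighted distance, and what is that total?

{South, North}, total 628

Evaluate every pair (each demand assigned to the nearer of the two):
  {South, North}: total = 628
  {West, North}: total = 800
  {East, South}: total = 818
  {South, West}: total = 828
  {East, North}: total = 1090
  {East, West}: total = 1276
Best pair: {South, North} with total 628.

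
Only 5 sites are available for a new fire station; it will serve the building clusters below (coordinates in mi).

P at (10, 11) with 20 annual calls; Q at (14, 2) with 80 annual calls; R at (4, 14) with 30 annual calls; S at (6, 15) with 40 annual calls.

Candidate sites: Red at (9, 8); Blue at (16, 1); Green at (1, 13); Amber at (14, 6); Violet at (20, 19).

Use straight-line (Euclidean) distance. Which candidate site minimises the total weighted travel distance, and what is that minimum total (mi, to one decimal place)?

Red, total 1227.0 mi

Total weighted distance at each candidate:
  Red (9, 8): total = 1227.0
  Blue (16, 1): total = 1631.1
  Green (1, 13): total = 1857.0
  Amber (14, 6): total = 1313.9
  Violet (20, 19): total = 2783.6
Minimum is at Red with total 1227.0 mi.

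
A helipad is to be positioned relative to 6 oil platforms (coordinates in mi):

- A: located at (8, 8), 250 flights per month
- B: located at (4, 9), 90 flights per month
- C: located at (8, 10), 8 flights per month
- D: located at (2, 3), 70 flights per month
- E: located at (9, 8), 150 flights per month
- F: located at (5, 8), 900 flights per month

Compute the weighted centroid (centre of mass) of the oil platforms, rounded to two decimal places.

The minimiser of Σwᵢ‖p−pᵢ‖² is the weighted centroid p* = (Σwᵢpᵢ)/(Σwᵢ).
Σwᵢ = 1468.
Σwᵢxᵢ = 250·8 + 90·4 + 8·8 + 70·2 + 150·9 + 900·5 = 8414.
Σwᵢyᵢ = 250·8 + 90·9 + 8·10 + 70·3 + 150·8 + 900·8 = 11500.
x* = 8414/1468 = 5.73, y* = 11500/1468 = 7.83.

(5.73, 7.83)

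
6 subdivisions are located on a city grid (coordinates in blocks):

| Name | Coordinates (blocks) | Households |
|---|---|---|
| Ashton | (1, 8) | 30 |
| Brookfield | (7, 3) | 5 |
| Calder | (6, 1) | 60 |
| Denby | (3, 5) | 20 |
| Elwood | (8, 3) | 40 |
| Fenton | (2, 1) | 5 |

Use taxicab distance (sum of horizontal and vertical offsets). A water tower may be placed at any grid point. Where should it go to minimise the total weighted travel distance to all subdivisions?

(6, 3)

Manhattan distance separates: Σwᵢ(|x−xᵢ|+|y−yᵢ|) = Σwᵢ|x−xᵢ| + Σwᵢ|y−yᵢ|, so x and y are optimised independently as 1-D weighted medians.
Total weight W = 160; half = 80.
x-coordinate, sorted with cumulative weight:
  x=1 (Ashton, w=30) cum 30
  x=2 (Fenton, w=5) cum 35
  x=3 (Denby, w=20) cum 55
  x=6 (Calder, w=60) cum 115  ← median
  x=7 (Brookfield, w=5) cum 120
  x=8 (Elwood, w=40) cum 160
⇒ x* = 6
y-coordinate, sorted with cumulative weight:
  y=1 (Calder, w=60) cum 60
  y=1 (Fenton, w=5) cum 65
  y=3 (Brookfield, w=5) cum 70
  y=3 (Elwood, w=40) cum 110  ← median
  y=5 (Denby, w=20) cum 130
  y=8 (Ashton, w=30) cum 160
⇒ y* = 3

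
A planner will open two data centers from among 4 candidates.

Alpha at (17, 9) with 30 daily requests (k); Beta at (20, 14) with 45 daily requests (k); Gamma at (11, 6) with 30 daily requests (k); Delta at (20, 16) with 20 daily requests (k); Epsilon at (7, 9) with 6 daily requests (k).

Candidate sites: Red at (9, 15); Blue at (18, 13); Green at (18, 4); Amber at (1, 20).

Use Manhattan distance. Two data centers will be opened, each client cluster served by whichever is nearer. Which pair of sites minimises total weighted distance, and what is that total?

Evaluate every pair (each demand assigned to the nearer of the two):
  {Blue, Green}: total = 745
  {Red, Blue}: total = 763
  {Blue, Amber}: total = 895
  {Red, Green}: total = 1278
  {Green, Amber}: total = 1366
  {Red, Amber}: total = 1578
Best pair: {Blue, Green} with total 745.

{Blue, Green}, total 745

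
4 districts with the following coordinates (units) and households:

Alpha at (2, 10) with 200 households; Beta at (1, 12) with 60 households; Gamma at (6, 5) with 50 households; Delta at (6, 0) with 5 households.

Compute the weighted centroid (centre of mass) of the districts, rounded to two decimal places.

The minimiser of Σwᵢ‖p−pᵢ‖² is the weighted centroid p* = (Σwᵢpᵢ)/(Σwᵢ).
Σwᵢ = 315.
Σwᵢxᵢ = 200·2 + 60·1 + 50·6 + 5·6 = 790.
Σwᵢyᵢ = 200·10 + 60·12 + 50·5 + 5·0 = 2970.
x* = 790/315 = 2.51, y* = 2970/315 = 9.43.

(2.51, 9.43)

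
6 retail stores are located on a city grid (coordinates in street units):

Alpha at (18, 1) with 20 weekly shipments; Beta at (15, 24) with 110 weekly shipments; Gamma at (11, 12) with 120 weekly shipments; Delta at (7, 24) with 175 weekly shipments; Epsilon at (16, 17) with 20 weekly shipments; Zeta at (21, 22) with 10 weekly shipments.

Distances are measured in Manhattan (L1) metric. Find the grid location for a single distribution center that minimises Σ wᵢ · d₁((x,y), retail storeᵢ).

Manhattan distance separates: Σwᵢ(|x−xᵢ|+|y−yᵢ|) = Σwᵢ|x−xᵢ| + Σwᵢ|y−yᵢ|, so x and y are optimised independently as 1-D weighted medians.
Total weight W = 455; half = 227.5.
x-coordinate, sorted with cumulative weight:
  x=7 (Delta, w=175) cum 175
  x=11 (Gamma, w=120) cum 295  ← median
  x=15 (Beta, w=110) cum 405
  x=16 (Epsilon, w=20) cum 425
  x=18 (Alpha, w=20) cum 445
  x=21 (Zeta, w=10) cum 455
⇒ x* = 11
y-coordinate, sorted with cumulative weight:
  y=1 (Alpha, w=20) cum 20
  y=12 (Gamma, w=120) cum 140
  y=17 (Epsilon, w=20) cum 160
  y=22 (Zeta, w=10) cum 170
  y=24 (Beta, w=110) cum 280  ← median
  y=24 (Delta, w=175) cum 455
⇒ y* = 24

(11, 24)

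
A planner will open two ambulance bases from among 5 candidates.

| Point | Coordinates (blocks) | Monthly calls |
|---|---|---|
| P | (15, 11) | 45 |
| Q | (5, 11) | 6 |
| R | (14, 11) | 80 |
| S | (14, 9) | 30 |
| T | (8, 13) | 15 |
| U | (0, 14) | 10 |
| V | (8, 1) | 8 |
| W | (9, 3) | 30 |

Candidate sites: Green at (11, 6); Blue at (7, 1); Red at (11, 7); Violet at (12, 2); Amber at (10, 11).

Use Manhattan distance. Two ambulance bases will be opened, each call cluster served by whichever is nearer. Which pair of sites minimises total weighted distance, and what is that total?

Evaluate every pair (each demand assigned to the nearer of the two):
  {Blue, Amber}: total = 1073
  {Violet, Amber}: total = 1105
  {Green, Amber}: total = 1159
  {Red, Amber}: total = 1167
  {Blue, Red}: total = 1573
  {Red, Violet}: total = 1605
  {Green, Red}: total = 1659
  {Green, Blue}: total = 1759
  {Green, Violet}: total = 1791
  {Blue, Violet}: total = 2285
Best pair: {Blue, Amber} with total 1073.

{Blue, Amber}, total 1073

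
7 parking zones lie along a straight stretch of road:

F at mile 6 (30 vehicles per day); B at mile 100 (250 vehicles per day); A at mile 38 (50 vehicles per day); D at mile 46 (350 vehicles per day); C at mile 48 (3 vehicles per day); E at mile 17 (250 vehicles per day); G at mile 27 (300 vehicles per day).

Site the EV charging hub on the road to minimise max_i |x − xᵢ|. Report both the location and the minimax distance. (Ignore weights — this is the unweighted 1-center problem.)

The 1-center on a line is the midpoint of the two extreme points: leftmost at 6, rightmost at 100.
Optimal location = (6 + 100)/2 = 53; maximum distance = (100 − 6)/2 = 47.

location 53, max distance 47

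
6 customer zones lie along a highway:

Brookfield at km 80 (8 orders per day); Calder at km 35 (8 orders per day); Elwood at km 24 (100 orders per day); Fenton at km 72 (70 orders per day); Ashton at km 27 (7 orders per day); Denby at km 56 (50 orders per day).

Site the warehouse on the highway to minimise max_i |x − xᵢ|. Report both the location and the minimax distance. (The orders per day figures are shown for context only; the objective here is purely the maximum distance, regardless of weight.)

The 1-center on a line is the midpoint of the two extreme points: leftmost at 24, rightmost at 80.
Optimal location = (24 + 80)/2 = 52; maximum distance = (80 − 24)/2 = 28.

location 52, max distance 28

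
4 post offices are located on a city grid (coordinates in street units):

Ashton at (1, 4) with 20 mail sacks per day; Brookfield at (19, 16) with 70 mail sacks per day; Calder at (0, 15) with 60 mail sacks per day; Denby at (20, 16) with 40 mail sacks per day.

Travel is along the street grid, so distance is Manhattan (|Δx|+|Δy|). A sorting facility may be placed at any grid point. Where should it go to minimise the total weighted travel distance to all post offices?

(19, 16)

Manhattan distance separates: Σwᵢ(|x−xᵢ|+|y−yᵢ|) = Σwᵢ|x−xᵢ| + Σwᵢ|y−yᵢ|, so x and y are optimised independently as 1-D weighted medians.
Total weight W = 190; half = 95.
x-coordinate, sorted with cumulative weight:
  x=0 (Calder, w=60) cum 60
  x=1 (Ashton, w=20) cum 80
  x=19 (Brookfield, w=70) cum 150  ← median
  x=20 (Denby, w=40) cum 190
⇒ x* = 19
y-coordinate, sorted with cumulative weight:
  y=4 (Ashton, w=20) cum 20
  y=15 (Calder, w=60) cum 80
  y=16 (Brookfield, w=70) cum 150  ← median
  y=16 (Denby, w=40) cum 190
⇒ y* = 16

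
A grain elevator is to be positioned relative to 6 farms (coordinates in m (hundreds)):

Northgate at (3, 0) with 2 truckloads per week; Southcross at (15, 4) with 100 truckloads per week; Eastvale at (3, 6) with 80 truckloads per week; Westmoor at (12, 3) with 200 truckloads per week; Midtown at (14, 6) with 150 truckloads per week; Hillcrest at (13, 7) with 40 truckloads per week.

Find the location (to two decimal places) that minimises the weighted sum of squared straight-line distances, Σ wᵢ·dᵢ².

(11.83, 4.65)

The minimiser of Σwᵢ‖p−pᵢ‖² is the weighted centroid p* = (Σwᵢpᵢ)/(Σwᵢ).
Σwᵢ = 572.
Σwᵢxᵢ = 2·3 + 100·15 + 80·3 + 200·12 + 150·14 + 40·13 = 6766.
Σwᵢyᵢ = 2·0 + 100·4 + 80·6 + 200·3 + 150·6 + 40·7 = 2660.
x* = 6766/572 = 11.83, y* = 2660/572 = 4.65.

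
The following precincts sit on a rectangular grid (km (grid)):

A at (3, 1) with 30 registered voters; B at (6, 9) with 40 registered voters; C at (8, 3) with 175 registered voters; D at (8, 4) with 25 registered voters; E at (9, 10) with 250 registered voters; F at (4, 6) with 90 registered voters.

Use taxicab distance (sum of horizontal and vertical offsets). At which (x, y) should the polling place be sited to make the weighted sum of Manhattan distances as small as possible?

(8, 6)

Manhattan distance separates: Σwᵢ(|x−xᵢ|+|y−yᵢ|) = Σwᵢ|x−xᵢ| + Σwᵢ|y−yᵢ|, so x and y are optimised independently as 1-D weighted medians.
Total weight W = 610; half = 305.
x-coordinate, sorted with cumulative weight:
  x=3 (A, w=30) cum 30
  x=4 (F, w=90) cum 120
  x=6 (B, w=40) cum 160
  x=8 (C, w=175) cum 335  ← median
  x=8 (D, w=25) cum 360
  x=9 (E, w=250) cum 610
⇒ x* = 8
y-coordinate, sorted with cumulative weight:
  y=1 (A, w=30) cum 30
  y=3 (C, w=175) cum 205
  y=4 (D, w=25) cum 230
  y=6 (F, w=90) cum 320  ← median
  y=9 (B, w=40) cum 360
  y=10 (E, w=250) cum 610
⇒ y* = 6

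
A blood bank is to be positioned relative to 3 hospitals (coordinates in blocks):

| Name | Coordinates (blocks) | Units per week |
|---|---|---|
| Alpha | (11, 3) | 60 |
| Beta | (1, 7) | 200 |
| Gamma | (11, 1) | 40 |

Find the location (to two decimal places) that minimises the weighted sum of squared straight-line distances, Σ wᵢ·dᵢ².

(4.33, 5.40)

The minimiser of Σwᵢ‖p−pᵢ‖² is the weighted centroid p* = (Σwᵢpᵢ)/(Σwᵢ).
Σwᵢ = 300.
Σwᵢxᵢ = 60·11 + 200·1 + 40·11 = 1300.
Σwᵢyᵢ = 60·3 + 200·7 + 40·1 = 1620.
x* = 1300/300 = 4.33, y* = 1620/300 = 5.40.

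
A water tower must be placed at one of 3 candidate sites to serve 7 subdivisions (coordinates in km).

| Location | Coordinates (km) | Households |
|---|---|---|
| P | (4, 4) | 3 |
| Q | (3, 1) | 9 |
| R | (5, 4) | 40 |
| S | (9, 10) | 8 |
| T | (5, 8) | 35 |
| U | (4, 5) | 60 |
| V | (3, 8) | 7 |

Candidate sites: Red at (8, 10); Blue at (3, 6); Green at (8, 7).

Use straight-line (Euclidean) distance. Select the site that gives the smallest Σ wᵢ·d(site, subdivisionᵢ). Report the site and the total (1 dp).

Total weighted distance at each candidate:
  Red (8, 10): total = 938.7
  Blue (3, 6): total = 420.4
  Green (8, 7): total = 695.0
Minimum is at Blue with total 420.4 km.

Blue, total 420.4 km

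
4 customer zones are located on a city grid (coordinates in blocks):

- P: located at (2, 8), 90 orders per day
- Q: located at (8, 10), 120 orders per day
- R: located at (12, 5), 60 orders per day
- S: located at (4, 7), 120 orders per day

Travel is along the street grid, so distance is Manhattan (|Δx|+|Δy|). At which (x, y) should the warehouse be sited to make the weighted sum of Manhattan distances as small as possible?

(4, 8)

Manhattan distance separates: Σwᵢ(|x−xᵢ|+|y−yᵢ|) = Σwᵢ|x−xᵢ| + Σwᵢ|y−yᵢ|, so x and y are optimised independently as 1-D weighted medians.
Total weight W = 390; half = 195.
x-coordinate, sorted with cumulative weight:
  x=2 (P, w=90) cum 90
  x=4 (S, w=120) cum 210  ← median
  x=8 (Q, w=120) cum 330
  x=12 (R, w=60) cum 390
⇒ x* = 4
y-coordinate, sorted with cumulative weight:
  y=5 (R, w=60) cum 60
  y=7 (S, w=120) cum 180
  y=8 (P, w=90) cum 270  ← median
  y=10 (Q, w=120) cum 390
⇒ y* = 8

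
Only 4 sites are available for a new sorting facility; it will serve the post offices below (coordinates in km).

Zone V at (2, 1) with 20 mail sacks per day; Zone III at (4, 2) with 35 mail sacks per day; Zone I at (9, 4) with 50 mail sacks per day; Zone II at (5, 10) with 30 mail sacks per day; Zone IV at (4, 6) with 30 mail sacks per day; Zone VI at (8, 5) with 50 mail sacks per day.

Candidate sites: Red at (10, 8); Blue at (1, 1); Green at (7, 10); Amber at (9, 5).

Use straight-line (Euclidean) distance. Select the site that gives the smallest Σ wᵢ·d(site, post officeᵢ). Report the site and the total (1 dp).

Amber, total 810.4 km

Total weighted distance at each candidate:
  Red (10, 8): total = 1247.3
  Blue (1, 1): total = 1431.4
  Green (7, 10): total = 1286.1
  Amber (9, 5): total = 810.4
Minimum is at Amber with total 810.4 km.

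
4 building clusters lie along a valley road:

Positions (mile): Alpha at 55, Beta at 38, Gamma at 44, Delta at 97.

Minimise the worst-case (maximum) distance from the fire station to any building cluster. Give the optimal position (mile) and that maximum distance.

The 1-center on a line is the midpoint of the two extreme points: leftmost at 38, rightmost at 97.
Optimal location = (38 + 97)/2 = 67.5; maximum distance = (97 − 38)/2 = 29.5.

location 67.5, max distance 29.5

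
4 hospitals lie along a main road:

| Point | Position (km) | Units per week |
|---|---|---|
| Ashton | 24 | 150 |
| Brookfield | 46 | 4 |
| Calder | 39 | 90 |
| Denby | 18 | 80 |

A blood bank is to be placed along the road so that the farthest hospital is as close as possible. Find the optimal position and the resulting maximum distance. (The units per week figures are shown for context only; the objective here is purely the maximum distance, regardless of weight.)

The 1-center on a line is the midpoint of the two extreme points: leftmost at 18, rightmost at 46.
Optimal location = (18 + 46)/2 = 32; maximum distance = (46 − 18)/2 = 14.

location 32, max distance 14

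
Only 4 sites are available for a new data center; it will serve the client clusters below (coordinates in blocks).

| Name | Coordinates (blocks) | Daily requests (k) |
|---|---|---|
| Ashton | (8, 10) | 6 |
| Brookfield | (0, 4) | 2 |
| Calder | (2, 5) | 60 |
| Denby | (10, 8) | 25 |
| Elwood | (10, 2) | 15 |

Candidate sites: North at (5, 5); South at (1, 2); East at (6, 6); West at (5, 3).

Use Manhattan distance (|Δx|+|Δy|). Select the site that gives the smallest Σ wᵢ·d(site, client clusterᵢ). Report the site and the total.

Total weighted distance at each candidate:
  North (5, 5): total = 560
  South (1, 2): total = 846
  East (6, 6): total = 622
  West (5, 3): total = 712
Minimum is at North with total 560 blocks.

North, total 560 blocks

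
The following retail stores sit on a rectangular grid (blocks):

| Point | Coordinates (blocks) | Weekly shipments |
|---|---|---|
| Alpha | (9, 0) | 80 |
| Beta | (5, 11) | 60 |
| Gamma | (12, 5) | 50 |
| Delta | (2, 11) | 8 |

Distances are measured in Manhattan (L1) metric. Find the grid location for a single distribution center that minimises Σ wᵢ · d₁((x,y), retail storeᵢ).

(9, 5)

Manhattan distance separates: Σwᵢ(|x−xᵢ|+|y−yᵢ|) = Σwᵢ|x−xᵢ| + Σwᵢ|y−yᵢ|, so x and y are optimised independently as 1-D weighted medians.
Total weight W = 198; half = 99.
x-coordinate, sorted with cumulative weight:
  x=2 (Delta, w=8) cum 8
  x=5 (Beta, w=60) cum 68
  x=9 (Alpha, w=80) cum 148  ← median
  x=12 (Gamma, w=50) cum 198
⇒ x* = 9
y-coordinate, sorted with cumulative weight:
  y=0 (Alpha, w=80) cum 80
  y=5 (Gamma, w=50) cum 130  ← median
  y=11 (Beta, w=60) cum 190
  y=11 (Delta, w=8) cum 198
⇒ y* = 5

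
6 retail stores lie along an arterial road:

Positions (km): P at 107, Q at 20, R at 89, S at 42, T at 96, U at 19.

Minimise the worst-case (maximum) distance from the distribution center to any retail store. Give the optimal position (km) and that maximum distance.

The 1-center on a line is the midpoint of the two extreme points: leftmost at 19, rightmost at 107.
Optimal location = (19 + 107)/2 = 63; maximum distance = (107 − 19)/2 = 44.

location 63, max distance 44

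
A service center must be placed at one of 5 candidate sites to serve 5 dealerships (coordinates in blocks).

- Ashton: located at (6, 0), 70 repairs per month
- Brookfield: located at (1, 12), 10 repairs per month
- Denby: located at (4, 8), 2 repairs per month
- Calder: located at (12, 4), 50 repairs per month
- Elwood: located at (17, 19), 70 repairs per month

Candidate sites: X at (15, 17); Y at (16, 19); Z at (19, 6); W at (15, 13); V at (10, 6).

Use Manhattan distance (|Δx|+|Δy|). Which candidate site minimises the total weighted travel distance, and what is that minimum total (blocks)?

V, total 2466 blocks

Total weighted distance at each candidate:
  X (15, 17): total = 3130
  Y (16, 19): total = 3316
  Z (19, 6): total = 3104
  W (15, 13): total = 2882
  V (10, 6): total = 2466
Minimum is at V with total 2466 blocks.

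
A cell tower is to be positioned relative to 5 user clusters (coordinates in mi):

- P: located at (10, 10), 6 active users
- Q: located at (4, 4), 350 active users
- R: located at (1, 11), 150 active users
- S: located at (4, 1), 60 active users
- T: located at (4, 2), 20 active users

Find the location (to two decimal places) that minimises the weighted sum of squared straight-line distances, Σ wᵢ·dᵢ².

(3.29, 5.48)

The minimiser of Σwᵢ‖p−pᵢ‖² is the weighted centroid p* = (Σwᵢpᵢ)/(Σwᵢ).
Σwᵢ = 586.
Σwᵢxᵢ = 6·10 + 350·4 + 150·1 + 60·4 + 20·4 = 1930.
Σwᵢyᵢ = 6·10 + 350·4 + 150·11 + 60·1 + 20·2 = 3210.
x* = 1930/586 = 3.29, y* = 3210/586 = 5.48.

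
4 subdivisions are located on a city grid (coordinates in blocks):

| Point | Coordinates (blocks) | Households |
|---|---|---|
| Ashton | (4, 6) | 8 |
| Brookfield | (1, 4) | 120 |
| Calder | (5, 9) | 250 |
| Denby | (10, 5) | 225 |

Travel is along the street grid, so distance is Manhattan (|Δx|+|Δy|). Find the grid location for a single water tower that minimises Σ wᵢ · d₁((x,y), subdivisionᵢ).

Manhattan distance separates: Σwᵢ(|x−xᵢ|+|y−yᵢ|) = Σwᵢ|x−xᵢ| + Σwᵢ|y−yᵢ|, so x and y are optimised independently as 1-D weighted medians.
Total weight W = 603; half = 301.5.
x-coordinate, sorted with cumulative weight:
  x=1 (Brookfield, w=120) cum 120
  x=4 (Ashton, w=8) cum 128
  x=5 (Calder, w=250) cum 378  ← median
  x=10 (Denby, w=225) cum 603
⇒ x* = 5
y-coordinate, sorted with cumulative weight:
  y=4 (Brookfield, w=120) cum 120
  y=5 (Denby, w=225) cum 345  ← median
  y=6 (Ashton, w=8) cum 353
  y=9 (Calder, w=250) cum 603
⇒ y* = 5

(5, 5)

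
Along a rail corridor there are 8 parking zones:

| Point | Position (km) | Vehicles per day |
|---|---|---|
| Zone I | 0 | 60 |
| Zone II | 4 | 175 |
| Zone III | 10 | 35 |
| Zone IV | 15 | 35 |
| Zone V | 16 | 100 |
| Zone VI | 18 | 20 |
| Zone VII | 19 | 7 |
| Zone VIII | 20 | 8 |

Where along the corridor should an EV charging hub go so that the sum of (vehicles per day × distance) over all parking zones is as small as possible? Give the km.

x = 4

For a sum of weighted absolute distances on a line, the optimum is the weighted median (not the mean). Total weight W = 440; half-weight = 220.
Sort by position and accumulate weight:
  km 0 (Zone I, w=60) → cum 60
  km 4 (Zone II, w=175) → cum 235  ≥ 220 → median here
  km 10 (Zone III, w=35) → cum 270
  km 15 (Zone IV, w=35) → cum 305
  km 16 (Zone V, w=100) → cum 405
  km 18 (Zone VI, w=20) → cum 425
  km 19 (Zone VII, w=7) → cum 432
  km 20 (Zone VIII, w=8) → cum 440
Optimal location: km 4.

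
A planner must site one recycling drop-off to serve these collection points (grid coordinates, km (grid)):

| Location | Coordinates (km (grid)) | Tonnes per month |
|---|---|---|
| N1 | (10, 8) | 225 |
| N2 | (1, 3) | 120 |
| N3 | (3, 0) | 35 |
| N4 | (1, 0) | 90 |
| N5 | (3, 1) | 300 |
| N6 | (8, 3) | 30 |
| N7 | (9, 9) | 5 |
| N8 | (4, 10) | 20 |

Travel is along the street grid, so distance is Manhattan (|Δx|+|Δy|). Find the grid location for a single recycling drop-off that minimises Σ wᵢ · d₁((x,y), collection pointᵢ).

Manhattan distance separates: Σwᵢ(|x−xᵢ|+|y−yᵢ|) = Σwᵢ|x−xᵢ| + Σwᵢ|y−yᵢ|, so x and y are optimised independently as 1-D weighted medians.
Total weight W = 825; half = 412.5.
x-coordinate, sorted with cumulative weight:
  x=1 (N2, w=120) cum 120
  x=1 (N4, w=90) cum 210
  x=3 (N3, w=35) cum 245
  x=3 (N5, w=300) cum 545  ← median
  x=4 (N8, w=20) cum 565
  x=8 (N6, w=30) cum 595
  x=9 (N7, w=5) cum 600
  x=10 (N1, w=225) cum 825
⇒ x* = 3
y-coordinate, sorted with cumulative weight:
  y=0 (N3, w=35) cum 35
  y=0 (N4, w=90) cum 125
  y=1 (N5, w=300) cum 425  ← median
  y=3 (N2, w=120) cum 545
  y=3 (N6, w=30) cum 575
  y=8 (N1, w=225) cum 800
  y=9 (N7, w=5) cum 805
  y=10 (N8, w=20) cum 825
⇒ y* = 1

(3, 1)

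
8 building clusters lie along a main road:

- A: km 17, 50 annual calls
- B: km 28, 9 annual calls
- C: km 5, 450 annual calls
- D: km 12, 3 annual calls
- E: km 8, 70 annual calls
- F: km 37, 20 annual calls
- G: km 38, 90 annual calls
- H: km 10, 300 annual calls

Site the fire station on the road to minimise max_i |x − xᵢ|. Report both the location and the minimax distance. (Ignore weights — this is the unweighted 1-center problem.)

The 1-center on a line is the midpoint of the two extreme points: leftmost at 5, rightmost at 38.
Optimal location = (5 + 38)/2 = 21.5; maximum distance = (38 − 5)/2 = 16.5.

location 21.5, max distance 16.5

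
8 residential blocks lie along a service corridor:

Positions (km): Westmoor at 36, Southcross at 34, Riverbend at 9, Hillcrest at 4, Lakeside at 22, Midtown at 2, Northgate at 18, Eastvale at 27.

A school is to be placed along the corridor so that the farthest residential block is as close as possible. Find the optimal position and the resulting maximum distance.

location 19, max distance 17

The 1-center on a line is the midpoint of the two extreme points: leftmost at 2, rightmost at 36.
Optimal location = (2 + 36)/2 = 19; maximum distance = (36 − 2)/2 = 17.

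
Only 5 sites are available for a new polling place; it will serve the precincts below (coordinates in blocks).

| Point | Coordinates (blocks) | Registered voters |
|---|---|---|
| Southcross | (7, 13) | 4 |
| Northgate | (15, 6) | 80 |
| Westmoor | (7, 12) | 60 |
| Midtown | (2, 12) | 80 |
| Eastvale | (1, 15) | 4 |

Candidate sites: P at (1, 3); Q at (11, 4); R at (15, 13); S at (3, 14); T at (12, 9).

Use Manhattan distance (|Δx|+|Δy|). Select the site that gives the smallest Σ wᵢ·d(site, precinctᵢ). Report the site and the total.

Total weighted distance at each candidate:
  P (1, 3): total = 3172
  Q (11, 4): total = 2696
  R (15, 13): total = 2316
  S (3, 14): total = 2232
  T (12, 9): total = 2104
Minimum is at T with total 2104 blocks.

T, total 2104 blocks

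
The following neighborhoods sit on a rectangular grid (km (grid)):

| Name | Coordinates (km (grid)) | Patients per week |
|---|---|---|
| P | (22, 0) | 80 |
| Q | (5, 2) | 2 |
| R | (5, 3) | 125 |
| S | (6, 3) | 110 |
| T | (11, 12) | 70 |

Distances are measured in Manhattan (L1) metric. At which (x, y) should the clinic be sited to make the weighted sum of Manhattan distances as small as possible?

Manhattan distance separates: Σwᵢ(|x−xᵢ|+|y−yᵢ|) = Σwᵢ|x−xᵢ| + Σwᵢ|y−yᵢ|, so x and y are optimised independently as 1-D weighted medians.
Total weight W = 387; half = 193.5.
x-coordinate, sorted with cumulative weight:
  x=5 (Q, w=2) cum 2
  x=5 (R, w=125) cum 127
  x=6 (S, w=110) cum 237  ← median
  x=11 (T, w=70) cum 307
  x=22 (P, w=80) cum 387
⇒ x* = 6
y-coordinate, sorted with cumulative weight:
  y=0 (P, w=80) cum 80
  y=2 (Q, w=2) cum 82
  y=3 (R, w=125) cum 207  ← median
  y=3 (S, w=110) cum 317
  y=12 (T, w=70) cum 387
⇒ y* = 3

(6, 3)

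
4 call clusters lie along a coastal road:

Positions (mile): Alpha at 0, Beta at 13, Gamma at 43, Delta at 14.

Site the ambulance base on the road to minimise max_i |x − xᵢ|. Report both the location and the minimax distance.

The 1-center on a line is the midpoint of the two extreme points: leftmost at 0, rightmost at 43.
Optimal location = (0 + 43)/2 = 21.5; maximum distance = (43 − 0)/2 = 21.5.

location 21.5, max distance 21.5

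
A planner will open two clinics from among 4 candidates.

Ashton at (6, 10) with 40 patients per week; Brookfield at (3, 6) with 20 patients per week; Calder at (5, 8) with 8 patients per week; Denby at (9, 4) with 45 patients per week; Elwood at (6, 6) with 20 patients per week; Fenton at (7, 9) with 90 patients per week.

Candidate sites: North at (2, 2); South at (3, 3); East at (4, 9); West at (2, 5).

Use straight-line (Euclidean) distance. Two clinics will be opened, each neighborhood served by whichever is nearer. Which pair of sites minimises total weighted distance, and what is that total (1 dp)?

Evaluate every pair (each demand assigned to the nearer of the two):
  {South, East}: total = 776.6
  {East, West}: total = 789.3
  {North, East}: total = 824.3
  {South, West}: total = 1250.8
  {North, West}: total = 1295.3
  {North, South}: total = 1415.3
Best pair: {South, East} with total 776.6.

{South, East}, total 776.6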